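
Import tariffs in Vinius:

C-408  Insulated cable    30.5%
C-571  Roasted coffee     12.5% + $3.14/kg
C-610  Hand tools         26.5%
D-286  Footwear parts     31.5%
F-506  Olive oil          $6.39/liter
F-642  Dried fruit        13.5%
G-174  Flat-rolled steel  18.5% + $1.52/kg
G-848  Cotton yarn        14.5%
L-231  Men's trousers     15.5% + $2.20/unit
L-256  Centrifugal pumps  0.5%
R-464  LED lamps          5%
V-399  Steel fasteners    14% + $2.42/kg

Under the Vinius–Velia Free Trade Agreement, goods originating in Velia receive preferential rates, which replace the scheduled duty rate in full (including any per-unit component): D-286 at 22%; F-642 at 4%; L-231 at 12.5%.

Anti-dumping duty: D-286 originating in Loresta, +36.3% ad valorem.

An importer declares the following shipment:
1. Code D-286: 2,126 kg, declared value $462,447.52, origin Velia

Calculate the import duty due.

$101,738.45

Line 1 (D-286, Velia, 2,126 kg, $462,447.52):
Base rate for D-286 is 31.5%.
Origin Velia qualifies under the Vinius–Velia agreement and D-286 is covered: preferential rate 22% applies instead.
The additional-duty order on D-286 targets Loresta, not Velia; it does not apply.
Duty = $462,447.52 × 22% = $101,738.45.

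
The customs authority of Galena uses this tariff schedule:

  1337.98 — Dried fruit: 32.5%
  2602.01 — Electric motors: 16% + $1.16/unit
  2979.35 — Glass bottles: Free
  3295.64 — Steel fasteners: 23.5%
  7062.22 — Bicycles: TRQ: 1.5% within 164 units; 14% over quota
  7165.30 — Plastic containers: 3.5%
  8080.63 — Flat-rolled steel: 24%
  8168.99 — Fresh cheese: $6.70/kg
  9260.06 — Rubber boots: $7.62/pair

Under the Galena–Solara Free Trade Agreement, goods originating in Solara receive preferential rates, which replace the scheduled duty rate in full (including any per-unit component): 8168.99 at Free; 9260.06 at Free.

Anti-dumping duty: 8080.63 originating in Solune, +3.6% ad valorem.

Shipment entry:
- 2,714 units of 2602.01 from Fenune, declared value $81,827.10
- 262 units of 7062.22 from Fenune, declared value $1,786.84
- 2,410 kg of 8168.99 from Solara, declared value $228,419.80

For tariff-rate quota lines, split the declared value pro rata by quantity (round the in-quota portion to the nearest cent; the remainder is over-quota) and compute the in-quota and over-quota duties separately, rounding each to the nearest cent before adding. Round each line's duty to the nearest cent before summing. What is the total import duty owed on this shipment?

$16,350.93

Line 1 (2602.01, Fenune, 2,714 units, $81,827.10):
Base rate for 2602.01 is 16% + $1.16/unit.
Duty = $81,827.10 × 16% + 2,714 × $1.16 = $16,240.58.
Line 2 (7062.22, Fenune, 262 units, $1,786.84):
Code 7062.22 is under a tariff-rate quota (threshold 164 units). In-quota: 164 units at 1.5%; over-quota: 98 units at 14%.
Pro-rata value split: in-quota = $1,786.84 × 164/262 = $1,118.48; over-quota = $1,786.84 − $1,118.48 = $668.36.
In-quota duty = $1,118.48 × 1.5% = $16.78. Over-quota duty = $668.36 × 14% = $93.57.
Line duty = $16.78 + $93.57 = $110.35.
Line 3 (8168.99, Solara, 2,410 kg, $228,419.80):
Base rate for 8168.99 is $6.70/kg.
Origin Solara qualifies under the Galena–Solara agreement and 8168.99 is covered: preferential rate Free applies instead.
Duty = $228,419.80 × 0% = $0.00.
Total = $16,240.58 + $110.35 + $0.00 = $16,350.93.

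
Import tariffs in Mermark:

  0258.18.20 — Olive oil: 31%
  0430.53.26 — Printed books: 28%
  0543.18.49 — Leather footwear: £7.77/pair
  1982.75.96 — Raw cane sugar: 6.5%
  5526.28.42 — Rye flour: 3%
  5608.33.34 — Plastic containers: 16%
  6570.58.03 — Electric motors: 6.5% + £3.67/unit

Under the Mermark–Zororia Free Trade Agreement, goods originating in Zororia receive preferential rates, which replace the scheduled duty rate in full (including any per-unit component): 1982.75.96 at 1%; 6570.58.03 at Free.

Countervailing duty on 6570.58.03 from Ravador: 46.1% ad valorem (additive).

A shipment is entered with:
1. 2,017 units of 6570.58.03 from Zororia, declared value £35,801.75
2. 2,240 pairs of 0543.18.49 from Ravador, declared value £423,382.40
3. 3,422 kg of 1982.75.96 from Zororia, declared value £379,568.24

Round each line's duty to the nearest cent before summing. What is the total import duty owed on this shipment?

Line 1 (6570.58.03, Zororia, 2,017 units, £35,801.75):
Base rate for 6570.58.03 is 6.5% + £3.67/unit.
Origin Zororia qualifies under the Mermark–Zororia agreement and 6570.58.03 is covered: preferential rate Free applies instead.
The additional-duty order on 6570.58.03 targets Ravador, not Zororia; it does not apply.
Duty = £35,801.75 × 0% = £0.00.
Line 2 (0543.18.49, Ravador, 2,240 pairs, £423,382.40):
Base rate for 0543.18.49 is £7.77/pair.
Duty = 2,240 × £7.77 = £17,404.80.
Line 3 (1982.75.96, Zororia, 3,422 kg, £379,568.24):
Base rate for 1982.75.96 is 6.5%.
Origin Zororia qualifies under the Mermark–Zororia agreement and 1982.75.96 is covered: preferential rate 1% applies instead.
Duty = £379,568.24 × 1% = £3,795.68.
Total = £0.00 + £17,404.80 + £3,795.68 = £21,200.48.

£21,200.48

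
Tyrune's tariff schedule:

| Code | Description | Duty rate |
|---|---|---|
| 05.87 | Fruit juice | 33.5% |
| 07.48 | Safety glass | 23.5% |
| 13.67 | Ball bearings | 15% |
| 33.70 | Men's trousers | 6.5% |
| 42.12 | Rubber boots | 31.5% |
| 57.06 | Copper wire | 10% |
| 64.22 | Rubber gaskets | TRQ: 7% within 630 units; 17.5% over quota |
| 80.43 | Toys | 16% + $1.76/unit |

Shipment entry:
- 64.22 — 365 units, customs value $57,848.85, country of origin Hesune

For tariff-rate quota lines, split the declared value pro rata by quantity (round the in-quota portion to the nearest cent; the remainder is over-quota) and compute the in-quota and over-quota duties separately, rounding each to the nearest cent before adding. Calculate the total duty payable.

$4,049.42

Line 1 (64.22, Hesune, 365 units, $57,848.85):
Code 64.22 is under a tariff-rate quota (threshold 630 units). Quantity 365 units is within the quota, so the in-quota rate 7% applies to the full value.
Duty = $57,848.85 × 7% = $4,049.42.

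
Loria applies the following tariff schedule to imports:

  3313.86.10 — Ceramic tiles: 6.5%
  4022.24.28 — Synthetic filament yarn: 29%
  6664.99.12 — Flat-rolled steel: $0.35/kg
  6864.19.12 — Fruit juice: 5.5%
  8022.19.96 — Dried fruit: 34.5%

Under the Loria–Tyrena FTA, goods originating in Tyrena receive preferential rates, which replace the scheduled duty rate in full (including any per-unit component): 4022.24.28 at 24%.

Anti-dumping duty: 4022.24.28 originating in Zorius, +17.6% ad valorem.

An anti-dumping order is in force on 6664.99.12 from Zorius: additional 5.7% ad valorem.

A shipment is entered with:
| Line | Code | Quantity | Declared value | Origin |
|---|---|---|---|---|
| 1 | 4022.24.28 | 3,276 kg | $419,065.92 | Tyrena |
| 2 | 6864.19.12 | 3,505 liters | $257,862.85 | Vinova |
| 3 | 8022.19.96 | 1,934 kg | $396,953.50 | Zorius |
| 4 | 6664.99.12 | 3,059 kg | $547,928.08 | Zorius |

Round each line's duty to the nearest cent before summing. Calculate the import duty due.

Line 1 (4022.24.28, Tyrena, 3,276 kg, $419,065.92):
Base rate for 4022.24.28 is 29%.
Origin Tyrena qualifies under the Loria–Tyrena agreement and 4022.24.28 is covered: preferential rate 24% applies instead.
The additional-duty order on 4022.24.28 targets Zorius, not Tyrena; it does not apply.
Duty = $419,065.92 × 24% = $100,575.82.
Line 2 (6864.19.12, Vinova, 3,505 liters, $257,862.85):
Base rate for 6864.19.12 is 5.5%.
Duty = $257,862.85 × 5.5% = $14,182.46.
Line 3 (8022.19.96, Zorius, 1,934 kg, $396,953.50):
Base rate for 8022.19.96 is 34.5%.
Duty = $396,953.50 × 34.5% = $136,948.96.
Line 4 (6664.99.12, Zorius, 3,059 kg, $547,928.08):
Base rate for 6664.99.12 is $0.35/kg.
Additional duty on 6664.99.12 from Zorius: +5.7% ad valorem. Applied ad valorem rate = 5.7%.
Duty = $547,928.08 × 5.7% + 3,059 × $0.35 = $32,302.55.
Total = $100,575.82 + $14,182.46 + $136,948.96 + $32,302.55 = $284,009.79.

$284,009.79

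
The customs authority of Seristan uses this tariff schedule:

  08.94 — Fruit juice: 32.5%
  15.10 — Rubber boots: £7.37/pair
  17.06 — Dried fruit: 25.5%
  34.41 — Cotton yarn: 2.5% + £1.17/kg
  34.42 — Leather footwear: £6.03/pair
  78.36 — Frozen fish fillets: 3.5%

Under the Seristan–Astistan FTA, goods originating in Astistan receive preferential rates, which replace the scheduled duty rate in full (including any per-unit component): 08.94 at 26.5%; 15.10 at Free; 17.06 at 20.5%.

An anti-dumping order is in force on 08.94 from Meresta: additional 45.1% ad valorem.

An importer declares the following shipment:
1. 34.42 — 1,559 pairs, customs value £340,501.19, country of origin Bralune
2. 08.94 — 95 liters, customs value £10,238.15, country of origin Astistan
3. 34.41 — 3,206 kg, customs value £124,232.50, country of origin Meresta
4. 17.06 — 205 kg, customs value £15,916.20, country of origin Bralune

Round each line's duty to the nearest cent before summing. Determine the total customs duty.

£23,029.34

Line 1 (34.42, Bralune, 1,559 pairs, £340,501.19):
Base rate for 34.42 is £6.03/pair.
Duty = 1,559 × £6.03 = £9,400.77.
Line 2 (08.94, Astistan, 95 liters, £10,238.15):
Base rate for 08.94 is 32.5%.
Origin Astistan qualifies under the Seristan–Astistan agreement and 08.94 is covered: preferential rate 26.5% applies instead.
The additional-duty order on 08.94 targets Meresta, not Astistan; it does not apply.
Duty = £10,238.15 × 26.5% = £2,713.11.
Line 3 (34.41, Meresta, 3,206 kg, £124,232.50):
Base rate for 34.41 is 2.5% + £1.17/kg.
Duty = £124,232.50 × 2.5% + 3,206 × £1.17 = £6,856.83.
Line 4 (17.06, Bralune, 205 kg, £15,916.20):
Base rate for 17.06 is 25.5%.
17.06 has an FTA preferential rate, but origin Bralune is not Astistan; base rate stands.
Duty = £15,916.20 × 25.5% = £4,058.63.
Total = £9,400.77 + £2,713.11 + £6,856.83 + £4,058.63 = £23,029.34.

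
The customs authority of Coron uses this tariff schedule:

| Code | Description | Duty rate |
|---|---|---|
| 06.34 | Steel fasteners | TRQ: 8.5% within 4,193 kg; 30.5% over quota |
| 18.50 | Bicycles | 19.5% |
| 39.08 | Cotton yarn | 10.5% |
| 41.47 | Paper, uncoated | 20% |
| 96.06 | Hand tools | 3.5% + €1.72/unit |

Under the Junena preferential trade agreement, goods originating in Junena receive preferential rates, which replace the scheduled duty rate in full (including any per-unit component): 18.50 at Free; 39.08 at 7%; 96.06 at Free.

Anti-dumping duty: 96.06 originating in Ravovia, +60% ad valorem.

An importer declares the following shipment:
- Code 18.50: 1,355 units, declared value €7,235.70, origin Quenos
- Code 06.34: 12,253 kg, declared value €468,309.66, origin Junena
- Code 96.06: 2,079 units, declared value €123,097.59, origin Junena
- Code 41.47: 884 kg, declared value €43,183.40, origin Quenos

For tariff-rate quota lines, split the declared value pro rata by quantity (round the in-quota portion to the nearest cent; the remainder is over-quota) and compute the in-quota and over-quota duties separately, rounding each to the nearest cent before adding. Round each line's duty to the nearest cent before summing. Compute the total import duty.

Line 1 (18.50, Quenos, 1,355 units, €7,235.70):
Base rate for 18.50 is 19.5%.
18.50 has an FTA preferential rate, but origin Quenos is not Junena; base rate stands.
Duty = €7,235.70 × 19.5% = €1,410.96.
Line 2 (06.34, Junena, 12,253 kg, €468,309.66):
Code 06.34 is under a tariff-rate quota (threshold 4,193 kg). In-quota: 4,193 kg at 8.5%; over-quota: 8,060 kg at 30.5%.
Pro-rata value split: in-quota = €468,309.66 × 4,193/12,253 = €160,256.46; over-quota = €468,309.66 − €160,256.46 = €308,053.20.
In-quota duty = €160,256.46 × 8.5% = €13,621.80. Over-quota duty = €308,053.20 × 30.5% = €93,956.23.
Line duty = €13,621.80 + €93,956.23 = €107,578.03.
Line 3 (96.06, Junena, 2,079 units, €123,097.59):
Base rate for 96.06 is 3.5% + €1.72/unit.
Origin Junena qualifies under the Coron–Junena agreement and 96.06 is covered: preferential rate Free applies instead.
The additional-duty order on 96.06 targets Ravovia, not Junena; it does not apply.
Duty = €123,097.59 × 0% = €0.00.
Line 4 (41.47, Quenos, 884 kg, €43,183.40):
Base rate for 41.47 is 20%.
Duty = €43,183.40 × 20% = €8,636.68.
Total = €1,410.96 + €107,578.03 + €0.00 + €8,636.68 = €117,625.67.

€117,625.67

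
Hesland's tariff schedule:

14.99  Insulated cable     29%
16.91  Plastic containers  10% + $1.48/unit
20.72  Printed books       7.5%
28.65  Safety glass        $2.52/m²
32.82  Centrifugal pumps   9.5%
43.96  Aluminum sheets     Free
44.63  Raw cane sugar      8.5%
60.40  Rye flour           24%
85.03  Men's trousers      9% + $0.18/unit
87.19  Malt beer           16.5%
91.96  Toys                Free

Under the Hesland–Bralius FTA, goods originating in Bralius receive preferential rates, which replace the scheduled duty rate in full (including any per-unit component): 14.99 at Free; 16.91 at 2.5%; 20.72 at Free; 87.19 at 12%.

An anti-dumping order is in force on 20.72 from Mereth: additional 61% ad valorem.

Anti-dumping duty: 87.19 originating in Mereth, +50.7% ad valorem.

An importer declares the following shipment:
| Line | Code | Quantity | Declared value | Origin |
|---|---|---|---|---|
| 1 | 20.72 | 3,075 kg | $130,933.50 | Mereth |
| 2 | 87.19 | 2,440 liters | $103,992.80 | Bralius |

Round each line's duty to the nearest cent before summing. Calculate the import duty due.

Line 1 (20.72, Mereth, 3,075 kg, $130,933.50):
Base rate for 20.72 is 7.5%.
20.72 has an FTA preferential rate, but origin Mereth is not Bralius; base rate stands.
Additional duty on 20.72 from Mereth: +61%. Applied ad valorem rate: 7.5% + 61% = 68.5%.
Duty = $130,933.50 × 68.5% = $89,689.45.
Line 2 (87.19, Bralius, 2,440 liters, $103,992.80):
Base rate for 87.19 is 16.5%.
Origin Bralius qualifies under the Hesland–Bralius agreement and 87.19 is covered: preferential rate 12% applies instead.
The additional-duty order on 87.19 targets Mereth, not Bralius; it does not apply.
Duty = $103,992.80 × 12% = $12,479.14.
Total = $89,689.45 + $12,479.14 = $102,168.59.

$102,168.59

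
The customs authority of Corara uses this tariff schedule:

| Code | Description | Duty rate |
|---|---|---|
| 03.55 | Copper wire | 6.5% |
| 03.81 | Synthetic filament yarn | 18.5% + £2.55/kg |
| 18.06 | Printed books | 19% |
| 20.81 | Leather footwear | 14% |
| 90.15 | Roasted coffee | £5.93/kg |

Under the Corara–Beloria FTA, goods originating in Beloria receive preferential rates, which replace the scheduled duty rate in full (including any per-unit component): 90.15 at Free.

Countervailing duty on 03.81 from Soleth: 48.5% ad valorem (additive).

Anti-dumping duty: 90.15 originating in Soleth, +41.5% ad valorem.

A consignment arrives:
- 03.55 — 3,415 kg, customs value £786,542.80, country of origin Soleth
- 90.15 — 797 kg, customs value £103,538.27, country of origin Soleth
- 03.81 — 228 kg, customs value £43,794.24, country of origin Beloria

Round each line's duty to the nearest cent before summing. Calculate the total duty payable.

£107,503.20

Line 1 (03.55, Soleth, 3,415 kg, £786,542.80):
Base rate for 03.55 is 6.5%.
Duty = £786,542.80 × 6.5% = £51,125.28.
Line 2 (90.15, Soleth, 797 kg, £103,538.27):
Base rate for 90.15 is £5.93/kg.
90.15 has an FTA preferential rate, but origin Soleth is not Beloria; base rate stands.
Additional duty on 90.15 from Soleth: +41.5% ad valorem. Applied ad valorem rate = 41.5%.
Duty = £103,538.27 × 41.5% + 797 × £5.93 = £47,694.59.
Line 3 (03.81, Beloria, 228 kg, £43,794.24):
Base rate for 03.81 is 18.5% + £2.55/kg.
Origin Beloria is the FTA partner but 03.81 is not on the preference list; base rate stands.
The additional-duty order on 03.81 targets Soleth, not Beloria; it does not apply.
Duty = £43,794.24 × 18.5% + 228 × £2.55 = £8,683.33.
Total = £51,125.28 + £47,694.59 + £8,683.33 = £107,503.20.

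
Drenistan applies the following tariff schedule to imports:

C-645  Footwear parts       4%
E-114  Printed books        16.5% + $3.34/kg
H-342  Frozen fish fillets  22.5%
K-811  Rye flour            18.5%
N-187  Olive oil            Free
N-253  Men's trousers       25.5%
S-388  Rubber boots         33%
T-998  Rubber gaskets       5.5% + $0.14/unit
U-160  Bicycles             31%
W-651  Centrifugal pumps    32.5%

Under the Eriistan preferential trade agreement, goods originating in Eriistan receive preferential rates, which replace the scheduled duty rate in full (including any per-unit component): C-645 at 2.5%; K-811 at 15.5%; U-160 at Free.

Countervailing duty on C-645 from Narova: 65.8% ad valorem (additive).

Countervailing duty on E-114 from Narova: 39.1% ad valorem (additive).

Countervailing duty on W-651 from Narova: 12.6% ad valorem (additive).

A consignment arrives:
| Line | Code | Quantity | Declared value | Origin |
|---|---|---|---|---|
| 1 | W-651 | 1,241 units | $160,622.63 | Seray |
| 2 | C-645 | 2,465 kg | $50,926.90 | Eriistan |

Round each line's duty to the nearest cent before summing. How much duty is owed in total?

Line 1 (W-651, Seray, 1,241 units, $160,622.63):
Base rate for W-651 is 32.5%.
The additional-duty order on W-651 targets Narova, not Seray; it does not apply.
Duty = $160,622.63 × 32.5% = $52,202.35.
Line 2 (C-645, Eriistan, 2,465 kg, $50,926.90):
Base rate for C-645 is 4%.
Origin Eriistan qualifies under the Drenistan–Eriistan agreement and C-645 is covered: preferential rate 2.5% applies instead.
The additional-duty order on C-645 targets Narova, not Eriistan; it does not apply.
Duty = $50,926.90 × 2.5% = $1,273.17.
Total = $52,202.35 + $1,273.17 = $53,475.52.

$53,475.52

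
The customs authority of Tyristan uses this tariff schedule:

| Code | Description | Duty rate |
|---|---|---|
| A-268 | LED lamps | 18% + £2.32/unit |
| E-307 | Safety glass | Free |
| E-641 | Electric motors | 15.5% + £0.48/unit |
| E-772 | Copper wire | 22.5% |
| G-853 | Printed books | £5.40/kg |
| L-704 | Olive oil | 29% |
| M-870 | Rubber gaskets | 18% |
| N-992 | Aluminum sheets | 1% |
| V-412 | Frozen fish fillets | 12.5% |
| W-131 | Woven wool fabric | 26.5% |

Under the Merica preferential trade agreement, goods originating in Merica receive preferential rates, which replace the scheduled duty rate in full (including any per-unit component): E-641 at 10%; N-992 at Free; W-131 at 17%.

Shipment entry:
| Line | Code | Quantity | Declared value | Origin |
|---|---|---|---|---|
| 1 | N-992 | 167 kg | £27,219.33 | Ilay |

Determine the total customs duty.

Line 1 (N-992, Ilay, 167 kg, £27,219.33):
Base rate for N-992 is 1%.
N-992 has an FTA preferential rate, but origin Ilay is not Merica; base rate stands.
Duty = £27,219.33 × 1% = £272.19.

£272.19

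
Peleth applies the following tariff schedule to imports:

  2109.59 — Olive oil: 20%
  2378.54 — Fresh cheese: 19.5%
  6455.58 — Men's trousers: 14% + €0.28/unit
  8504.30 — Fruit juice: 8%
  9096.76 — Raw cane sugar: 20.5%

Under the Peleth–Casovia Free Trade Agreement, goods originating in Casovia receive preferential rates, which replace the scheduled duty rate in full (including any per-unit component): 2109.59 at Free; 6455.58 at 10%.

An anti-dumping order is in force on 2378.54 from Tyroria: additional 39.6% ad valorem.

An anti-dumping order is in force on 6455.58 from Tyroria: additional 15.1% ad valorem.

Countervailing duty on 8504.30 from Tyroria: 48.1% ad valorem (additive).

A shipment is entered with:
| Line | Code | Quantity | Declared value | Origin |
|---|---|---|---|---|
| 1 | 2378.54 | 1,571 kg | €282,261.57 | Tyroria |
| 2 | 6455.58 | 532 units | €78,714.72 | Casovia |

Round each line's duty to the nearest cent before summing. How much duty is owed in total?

Line 1 (2378.54, Tyroria, 1,571 kg, €282,261.57):
Base rate for 2378.54 is 19.5%.
Additional duty on 2378.54 from Tyroria: +39.6%. Applied ad valorem rate: 19.5% + 39.6% = 59.1%.
Duty = €282,261.57 × 59.1% = €166,816.59.
Line 2 (6455.58, Casovia, 532 units, €78,714.72):
Base rate for 6455.58 is 14% + €0.28/unit.
Origin Casovia qualifies under the Peleth–Casovia agreement and 6455.58 is covered: preferential rate 10% applies instead.
The additional-duty order on 6455.58 targets Tyroria, not Casovia; it does not apply.
Duty = €78,714.72 × 10% = €7,871.47.
Total = €166,816.59 + €7,871.47 = €174,688.06.

€174,688.06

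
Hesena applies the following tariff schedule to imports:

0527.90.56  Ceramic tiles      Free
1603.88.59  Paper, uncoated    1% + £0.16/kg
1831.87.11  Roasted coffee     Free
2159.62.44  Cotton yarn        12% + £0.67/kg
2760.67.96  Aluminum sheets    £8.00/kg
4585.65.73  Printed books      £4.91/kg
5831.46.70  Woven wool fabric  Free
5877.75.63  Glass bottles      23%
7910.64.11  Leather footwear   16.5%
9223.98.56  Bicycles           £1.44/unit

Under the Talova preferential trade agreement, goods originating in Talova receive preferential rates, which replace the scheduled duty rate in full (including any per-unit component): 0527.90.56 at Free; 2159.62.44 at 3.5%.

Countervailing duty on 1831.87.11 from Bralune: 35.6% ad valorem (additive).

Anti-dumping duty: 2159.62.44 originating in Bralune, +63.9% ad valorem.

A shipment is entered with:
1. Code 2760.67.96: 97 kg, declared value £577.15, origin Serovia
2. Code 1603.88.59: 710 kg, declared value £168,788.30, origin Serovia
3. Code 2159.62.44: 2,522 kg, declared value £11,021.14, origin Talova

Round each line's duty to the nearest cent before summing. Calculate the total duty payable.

£2,963.22

Line 1 (2760.67.96, Serovia, 97 kg, £577.15):
Base rate for 2760.67.96 is £8.00/kg.
Duty = 97 × £8.00 = £776.00.
Line 2 (1603.88.59, Serovia, 710 kg, £168,788.30):
Base rate for 1603.88.59 is 1% + £0.16/kg.
Duty = £168,788.30 × 1% + 710 × £0.16 = £1,801.48.
Line 3 (2159.62.44, Talova, 2,522 kg, £11,021.14):
Base rate for 2159.62.44 is 12% + £0.67/kg.
Origin Talova qualifies under the Hesena–Talova agreement and 2159.62.44 is covered: preferential rate 3.5% applies instead.
The additional-duty order on 2159.62.44 targets Bralune, not Talova; it does not apply.
Duty = £11,021.14 × 3.5% = £385.74.
Total = £776.00 + £1,801.48 + £385.74 = £2,963.22.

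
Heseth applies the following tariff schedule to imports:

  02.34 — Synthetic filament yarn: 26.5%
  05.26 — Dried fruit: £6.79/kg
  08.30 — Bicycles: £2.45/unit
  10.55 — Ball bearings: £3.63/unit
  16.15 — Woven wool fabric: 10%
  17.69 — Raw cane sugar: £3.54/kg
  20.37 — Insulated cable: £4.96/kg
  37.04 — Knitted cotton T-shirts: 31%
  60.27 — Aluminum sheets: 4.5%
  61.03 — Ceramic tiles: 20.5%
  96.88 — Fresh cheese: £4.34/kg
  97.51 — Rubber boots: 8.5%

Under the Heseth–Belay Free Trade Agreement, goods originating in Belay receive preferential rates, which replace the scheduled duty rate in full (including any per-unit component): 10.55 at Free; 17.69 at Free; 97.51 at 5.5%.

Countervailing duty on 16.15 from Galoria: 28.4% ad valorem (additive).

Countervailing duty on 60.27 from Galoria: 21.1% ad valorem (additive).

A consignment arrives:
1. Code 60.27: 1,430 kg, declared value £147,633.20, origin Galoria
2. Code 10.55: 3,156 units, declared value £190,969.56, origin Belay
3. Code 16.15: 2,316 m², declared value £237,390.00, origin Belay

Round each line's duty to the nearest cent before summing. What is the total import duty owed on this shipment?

Line 1 (60.27, Galoria, 1,430 kg, £147,633.20):
Base rate for 60.27 is 4.5%.
Additional duty on 60.27 from Galoria: +21.1%. Applied ad valorem rate: 4.5% + 21.1% = 25.6%.
Duty = £147,633.20 × 25.6% = £37,794.10.
Line 2 (10.55, Belay, 3,156 units, £190,969.56):
Base rate for 10.55 is £3.63/unit.
Origin Belay qualifies under the Heseth–Belay agreement and 10.55 is covered: preferential rate Free applies instead.
Duty = £190,969.56 × 0% = £0.00.
Line 3 (16.15, Belay, 2,316 m², £237,390.00):
Base rate for 16.15 is 10%.
Origin Belay is the FTA partner but 16.15 is not on the preference list; base rate stands.
The additional-duty order on 16.15 targets Galoria, not Belay; it does not apply.
Duty = £237,390.00 × 10% = £23,739.00.
Total = £37,794.10 + £0.00 + £23,739.00 = £61,533.10.

£61,533.10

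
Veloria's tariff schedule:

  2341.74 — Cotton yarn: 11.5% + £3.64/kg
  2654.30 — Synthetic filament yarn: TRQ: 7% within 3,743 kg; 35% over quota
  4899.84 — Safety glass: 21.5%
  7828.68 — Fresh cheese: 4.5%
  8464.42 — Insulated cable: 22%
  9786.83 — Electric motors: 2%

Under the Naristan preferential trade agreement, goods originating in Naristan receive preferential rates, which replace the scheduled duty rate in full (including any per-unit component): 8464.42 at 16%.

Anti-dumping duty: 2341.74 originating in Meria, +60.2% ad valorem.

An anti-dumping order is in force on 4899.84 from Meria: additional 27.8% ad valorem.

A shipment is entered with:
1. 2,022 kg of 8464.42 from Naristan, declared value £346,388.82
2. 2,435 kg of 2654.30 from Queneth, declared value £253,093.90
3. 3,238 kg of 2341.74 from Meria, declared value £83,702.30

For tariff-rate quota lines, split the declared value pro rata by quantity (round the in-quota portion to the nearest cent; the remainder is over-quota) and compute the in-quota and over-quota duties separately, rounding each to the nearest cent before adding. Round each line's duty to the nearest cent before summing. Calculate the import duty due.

£144,939.65

Line 1 (8464.42, Naristan, 2,022 kg, £346,388.82):
Base rate for 8464.42 is 22%.
Origin Naristan qualifies under the Veloria–Naristan agreement and 8464.42 is covered: preferential rate 16% applies instead.
Duty = £346,388.82 × 16% = £55,422.21.
Line 2 (2654.30, Queneth, 2,435 kg, £253,093.90):
Code 2654.30 is under a tariff-rate quota (threshold 3,743 kg). Quantity 2,435 kg is within the quota, so the in-quota rate 7% applies to the full value.
Duty = £253,093.90 × 7% = £17,716.57.
Line 3 (2341.74, Meria, 3,238 kg, £83,702.30):
Base rate for 2341.74 is 11.5% + £3.64/kg.
Additional duty on 2341.74 from Meria: +60.2%. Applied ad valorem rate: 11.5% + 60.2% = 71.7%.
Duty = £83,702.30 × 71.7% + 3,238 × £3.64 = £71,800.87.
Total = £55,422.21 + £17,716.57 + £71,800.87 = £144,939.65.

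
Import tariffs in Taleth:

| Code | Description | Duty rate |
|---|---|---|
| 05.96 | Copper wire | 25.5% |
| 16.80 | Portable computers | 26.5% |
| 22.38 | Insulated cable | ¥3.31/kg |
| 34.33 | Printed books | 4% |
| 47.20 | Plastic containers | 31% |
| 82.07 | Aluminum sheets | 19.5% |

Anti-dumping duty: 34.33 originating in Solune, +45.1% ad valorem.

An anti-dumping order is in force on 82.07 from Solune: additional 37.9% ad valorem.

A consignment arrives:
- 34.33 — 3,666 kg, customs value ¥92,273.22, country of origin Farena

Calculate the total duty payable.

¥3,690.93

Line 1 (34.33, Farena, 3,666 kg, ¥92,273.22):
Base rate for 34.33 is 4%.
The additional-duty order on 34.33 targets Solune, not Farena; it does not apply.
Duty = ¥92,273.22 × 4% = ¥3,690.93.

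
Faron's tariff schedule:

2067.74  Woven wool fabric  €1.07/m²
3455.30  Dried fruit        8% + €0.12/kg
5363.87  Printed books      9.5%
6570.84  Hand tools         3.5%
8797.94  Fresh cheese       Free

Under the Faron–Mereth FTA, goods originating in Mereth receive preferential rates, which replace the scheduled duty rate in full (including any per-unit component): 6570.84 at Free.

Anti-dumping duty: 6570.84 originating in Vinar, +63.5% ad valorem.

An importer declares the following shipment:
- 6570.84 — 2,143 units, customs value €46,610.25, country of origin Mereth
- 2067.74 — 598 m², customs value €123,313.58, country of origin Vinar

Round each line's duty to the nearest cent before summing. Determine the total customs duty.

€639.86

Line 1 (6570.84, Mereth, 2,143 units, €46,610.25):
Base rate for 6570.84 is 3.5%.
Origin Mereth qualifies under the Faron–Mereth agreement and 6570.84 is covered: preferential rate Free applies instead.
The additional-duty order on 6570.84 targets Vinar, not Mereth; it does not apply.
Duty = €46,610.25 × 0% = €0.00.
Line 2 (2067.74, Vinar, 598 m², €123,313.58):
Base rate for 2067.74 is €1.07/m².
Duty = 598 × €1.07 = €639.86.
Total = €0.00 + €639.86 = €639.86.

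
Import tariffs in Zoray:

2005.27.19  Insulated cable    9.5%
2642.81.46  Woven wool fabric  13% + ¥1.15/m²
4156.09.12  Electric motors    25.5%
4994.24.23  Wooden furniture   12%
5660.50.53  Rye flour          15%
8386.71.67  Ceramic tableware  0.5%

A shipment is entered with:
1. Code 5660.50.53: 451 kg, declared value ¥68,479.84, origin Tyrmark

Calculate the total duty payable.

Line 1 (5660.50.53, Tyrmark, 451 kg, ¥68,479.84):
Base rate for 5660.50.53 is 15%.
Duty = ¥68,479.84 × 15% = ¥10,271.98.

¥10,271.98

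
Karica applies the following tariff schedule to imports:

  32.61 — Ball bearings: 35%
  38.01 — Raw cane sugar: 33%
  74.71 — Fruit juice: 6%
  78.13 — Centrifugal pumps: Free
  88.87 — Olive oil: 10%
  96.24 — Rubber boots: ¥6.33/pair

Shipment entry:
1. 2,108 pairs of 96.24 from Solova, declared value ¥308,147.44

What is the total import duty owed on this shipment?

Line 1 (96.24, Solova, 2,108 pairs, ¥308,147.44):
Base rate for 96.24 is ¥6.33/pair.
Duty = 2,108 × ¥6.33 = ¥13,343.64.

¥13,343.64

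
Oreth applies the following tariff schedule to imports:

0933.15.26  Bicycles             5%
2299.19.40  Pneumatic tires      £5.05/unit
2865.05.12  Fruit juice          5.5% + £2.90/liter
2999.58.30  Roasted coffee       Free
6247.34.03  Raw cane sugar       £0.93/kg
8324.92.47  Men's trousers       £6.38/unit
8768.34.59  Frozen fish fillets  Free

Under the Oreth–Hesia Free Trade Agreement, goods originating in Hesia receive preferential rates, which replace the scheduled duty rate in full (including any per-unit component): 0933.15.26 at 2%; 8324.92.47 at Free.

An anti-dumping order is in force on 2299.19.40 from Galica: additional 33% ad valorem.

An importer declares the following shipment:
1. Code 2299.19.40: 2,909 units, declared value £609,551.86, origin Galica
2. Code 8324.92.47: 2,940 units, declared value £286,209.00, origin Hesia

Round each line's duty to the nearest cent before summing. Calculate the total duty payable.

£215,842.56

Line 1 (2299.19.40, Galica, 2,909 units, £609,551.86):
Base rate for 2299.19.40 is £5.05/unit.
Additional duty on 2299.19.40 from Galica: +33% ad valorem. Applied ad valorem rate = 33%.
Duty = £609,551.86 × 33% + 2,909 × £5.05 = £215,842.56.
Line 2 (8324.92.47, Hesia, 2,940 units, £286,209.00):
Base rate for 8324.92.47 is £6.38/unit.
Origin Hesia qualifies under the Oreth–Hesia agreement and 8324.92.47 is covered: preferential rate Free applies instead.
Duty = £286,209.00 × 0% = £0.00.
Total = £215,842.56 + £0.00 = £215,842.56.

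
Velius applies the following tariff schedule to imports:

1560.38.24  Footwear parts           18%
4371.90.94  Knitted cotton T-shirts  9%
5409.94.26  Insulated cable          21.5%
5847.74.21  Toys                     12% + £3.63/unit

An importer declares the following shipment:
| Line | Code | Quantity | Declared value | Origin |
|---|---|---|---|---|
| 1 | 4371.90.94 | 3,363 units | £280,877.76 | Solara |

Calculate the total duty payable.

Line 1 (4371.90.94, Solara, 3,363 units, £280,877.76):
Base rate for 4371.90.94 is 9%.
Duty = £280,877.76 × 9% = £25,279.00.

£25,279.00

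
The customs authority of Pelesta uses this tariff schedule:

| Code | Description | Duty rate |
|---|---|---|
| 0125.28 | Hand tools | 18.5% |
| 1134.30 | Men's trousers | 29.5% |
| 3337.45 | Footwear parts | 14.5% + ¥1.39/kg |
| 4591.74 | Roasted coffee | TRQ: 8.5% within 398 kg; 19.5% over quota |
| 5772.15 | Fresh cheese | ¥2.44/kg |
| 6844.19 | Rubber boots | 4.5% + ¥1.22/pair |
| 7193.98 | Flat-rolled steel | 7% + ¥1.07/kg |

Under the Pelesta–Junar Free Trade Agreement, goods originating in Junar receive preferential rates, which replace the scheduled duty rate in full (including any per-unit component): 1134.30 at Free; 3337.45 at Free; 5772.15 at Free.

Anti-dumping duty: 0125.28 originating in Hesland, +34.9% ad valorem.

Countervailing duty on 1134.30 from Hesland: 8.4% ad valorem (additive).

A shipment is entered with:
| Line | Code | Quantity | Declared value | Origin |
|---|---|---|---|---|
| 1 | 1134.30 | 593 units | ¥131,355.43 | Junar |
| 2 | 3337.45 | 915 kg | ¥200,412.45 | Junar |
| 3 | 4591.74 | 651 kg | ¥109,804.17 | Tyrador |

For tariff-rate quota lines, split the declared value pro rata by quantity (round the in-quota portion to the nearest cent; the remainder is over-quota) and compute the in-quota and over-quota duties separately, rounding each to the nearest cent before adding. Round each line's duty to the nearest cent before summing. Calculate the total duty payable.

¥14,027.44

Line 1 (1134.30, Junar, 593 units, ¥131,355.43):
Base rate for 1134.30 is 29.5%.
Origin Junar qualifies under the Pelesta–Junar agreement and 1134.30 is covered: preferential rate Free applies instead.
The additional-duty order on 1134.30 targets Hesland, not Junar; it does not apply.
Duty = ¥131,355.43 × 0% = ¥0.00.
Line 2 (3337.45, Junar, 915 kg, ¥200,412.45):
Base rate for 3337.45 is 14.5% + ¥1.39/kg.
Origin Junar qualifies under the Pelesta–Junar agreement and 3337.45 is covered: preferential rate Free applies instead.
Duty = ¥200,412.45 × 0% = ¥0.00.
Line 3 (4591.74, Tyrador, 651 kg, ¥109,804.17):
Code 4591.74 is under a tariff-rate quota (threshold 398 kg). In-quota: 398 kg at 8.5%; over-quota: 253 kg at 19.5%.
Pro-rata value split: in-quota = ¥109,804.17 × 398/651 = ¥67,130.66; over-quota = ¥109,804.17 − ¥67,130.66 = ¥42,673.51.
In-quota duty = ¥67,130.66 × 8.5% = ¥5,706.11. Over-quota duty = ¥42,673.51 × 19.5% = ¥8,321.33.
Line duty = ¥5,706.11 + ¥8,321.33 = ¥14,027.44.
Total = ¥0.00 + ¥0.00 + ¥14,027.44 = ¥14,027.44.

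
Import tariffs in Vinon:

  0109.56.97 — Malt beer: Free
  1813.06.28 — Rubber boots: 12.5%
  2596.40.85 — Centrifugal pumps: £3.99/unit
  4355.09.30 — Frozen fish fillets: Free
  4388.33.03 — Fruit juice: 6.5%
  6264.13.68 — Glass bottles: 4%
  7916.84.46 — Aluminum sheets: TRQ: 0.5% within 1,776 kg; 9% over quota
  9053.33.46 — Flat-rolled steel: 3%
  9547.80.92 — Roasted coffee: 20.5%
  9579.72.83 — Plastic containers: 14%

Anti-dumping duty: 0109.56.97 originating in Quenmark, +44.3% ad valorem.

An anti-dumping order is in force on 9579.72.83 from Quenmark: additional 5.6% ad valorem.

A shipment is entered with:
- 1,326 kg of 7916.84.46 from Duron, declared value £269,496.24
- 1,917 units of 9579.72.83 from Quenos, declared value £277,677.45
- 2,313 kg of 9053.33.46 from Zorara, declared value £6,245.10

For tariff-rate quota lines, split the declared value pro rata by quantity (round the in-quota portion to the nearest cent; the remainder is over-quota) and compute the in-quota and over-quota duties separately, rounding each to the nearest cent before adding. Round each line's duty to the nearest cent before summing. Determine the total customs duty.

Line 1 (7916.84.46, Duron, 1,326 kg, £269,496.24):
Code 7916.84.46 is under a tariff-rate quota (threshold 1,776 kg). Quantity 1,326 kg is within the quota, so the in-quota rate 0.5% applies to the full value.
Duty = £269,496.24 × 0.5% = £1,347.48.
Line 2 (9579.72.83, Quenos, 1,917 units, £277,677.45):
Base rate for 9579.72.83 is 14%.
The additional-duty order on 9579.72.83 targets Quenmark, not Quenos; it does not apply.
Duty = £277,677.45 × 14% = £38,874.84.
Line 3 (9053.33.46, Zorara, 2,313 kg, £6,245.10):
Base rate for 9053.33.46 is 3%.
Duty = £6,245.10 × 3% = £187.35.
Total = £1,347.48 + £38,874.84 + £187.35 = £40,409.67.

£40,409.67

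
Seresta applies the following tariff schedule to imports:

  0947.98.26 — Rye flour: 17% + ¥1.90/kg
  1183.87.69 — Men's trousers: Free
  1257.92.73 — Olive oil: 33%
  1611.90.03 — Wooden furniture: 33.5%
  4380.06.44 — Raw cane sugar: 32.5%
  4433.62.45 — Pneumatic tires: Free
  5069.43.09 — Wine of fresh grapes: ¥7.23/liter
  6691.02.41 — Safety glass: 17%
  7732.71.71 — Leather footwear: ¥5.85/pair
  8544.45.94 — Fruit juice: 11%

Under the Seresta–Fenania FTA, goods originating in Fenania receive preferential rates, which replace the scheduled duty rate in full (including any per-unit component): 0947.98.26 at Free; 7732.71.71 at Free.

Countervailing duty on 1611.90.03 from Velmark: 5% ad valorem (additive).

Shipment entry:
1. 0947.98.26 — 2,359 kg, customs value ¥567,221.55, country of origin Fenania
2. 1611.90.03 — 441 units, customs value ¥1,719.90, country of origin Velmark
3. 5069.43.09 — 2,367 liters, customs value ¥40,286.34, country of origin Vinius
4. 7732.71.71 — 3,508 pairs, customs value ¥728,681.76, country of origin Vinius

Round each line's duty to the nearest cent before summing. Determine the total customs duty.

¥38,297.37

Line 1 (0947.98.26, Fenania, 2,359 kg, ¥567,221.55):
Base rate for 0947.98.26 is 17% + ¥1.90/kg.
Origin Fenania qualifies under the Seresta–Fenania agreement and 0947.98.26 is covered: preferential rate Free applies instead.
Duty = ¥567,221.55 × 0% = ¥0.00.
Line 2 (1611.90.03, Velmark, 441 units, ¥1,719.90):
Base rate for 1611.90.03 is 33.5%.
Additional duty on 1611.90.03 from Velmark: +5%. Applied ad valorem rate: 33.5% + 5% = 38.5%.
Duty = ¥1,719.90 × 38.5% = ¥662.16.
Line 3 (5069.43.09, Vinius, 2,367 liters, ¥40,286.34):
Base rate for 5069.43.09 is ¥7.23/liter.
Duty = 2,367 × ¥7.23 = ¥17,113.41.
Line 4 (7732.71.71, Vinius, 3,508 pairs, ¥728,681.76):
Base rate for 7732.71.71 is ¥5.85/pair.
7732.71.71 has an FTA preferential rate, but origin Vinius is not Fenania; base rate stands.
Duty = 3,508 × ¥5.85 = ¥20,521.80.
Total = ¥0.00 + ¥662.16 + ¥17,113.41 + ¥20,521.80 = ¥38,297.37.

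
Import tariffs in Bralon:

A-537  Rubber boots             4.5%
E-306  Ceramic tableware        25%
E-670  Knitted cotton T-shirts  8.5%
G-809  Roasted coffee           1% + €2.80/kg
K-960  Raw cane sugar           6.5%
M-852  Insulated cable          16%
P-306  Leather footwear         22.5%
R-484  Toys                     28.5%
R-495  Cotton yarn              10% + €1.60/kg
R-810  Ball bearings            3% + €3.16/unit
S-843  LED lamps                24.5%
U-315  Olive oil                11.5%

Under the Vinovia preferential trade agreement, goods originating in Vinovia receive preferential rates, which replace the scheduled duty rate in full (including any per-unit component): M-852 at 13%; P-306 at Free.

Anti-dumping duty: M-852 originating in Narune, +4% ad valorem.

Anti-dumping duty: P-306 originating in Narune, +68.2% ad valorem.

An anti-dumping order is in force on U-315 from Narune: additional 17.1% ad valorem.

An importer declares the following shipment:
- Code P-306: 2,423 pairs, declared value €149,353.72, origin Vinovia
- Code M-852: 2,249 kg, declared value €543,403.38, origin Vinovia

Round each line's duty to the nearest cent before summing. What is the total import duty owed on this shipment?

€70,642.44

Line 1 (P-306, Vinovia, 2,423 pairs, €149,353.72):
Base rate for P-306 is 22.5%.
Origin Vinovia qualifies under the Bralon–Vinovia agreement and P-306 is covered: preferential rate Free applies instead.
The additional-duty order on P-306 targets Narune, not Vinovia; it does not apply.
Duty = €149,353.72 × 0% = €0.00.
Line 2 (M-852, Vinovia, 2,249 kg, €543,403.38):
Base rate for M-852 is 16%.
Origin Vinovia qualifies under the Bralon–Vinovia agreement and M-852 is covered: preferential rate 13% applies instead.
The additional-duty order on M-852 targets Narune, not Vinovia; it does not apply.
Duty = €543,403.38 × 13% = €70,642.44.
Total = €0.00 + €70,642.44 = €70,642.44.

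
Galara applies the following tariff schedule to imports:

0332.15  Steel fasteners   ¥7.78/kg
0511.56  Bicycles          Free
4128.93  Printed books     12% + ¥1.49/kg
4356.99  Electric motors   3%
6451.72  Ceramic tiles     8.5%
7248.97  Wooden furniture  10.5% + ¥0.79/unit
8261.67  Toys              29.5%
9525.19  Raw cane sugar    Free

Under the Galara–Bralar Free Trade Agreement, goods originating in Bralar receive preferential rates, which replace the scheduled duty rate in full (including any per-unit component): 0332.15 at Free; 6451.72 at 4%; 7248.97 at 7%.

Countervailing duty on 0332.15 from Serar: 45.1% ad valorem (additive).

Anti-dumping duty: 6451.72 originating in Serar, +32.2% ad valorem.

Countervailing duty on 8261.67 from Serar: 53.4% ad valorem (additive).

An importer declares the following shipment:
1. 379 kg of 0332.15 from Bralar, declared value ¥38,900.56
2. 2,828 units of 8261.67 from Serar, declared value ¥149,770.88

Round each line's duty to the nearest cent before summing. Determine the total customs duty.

¥124,160.06

Line 1 (0332.15, Bralar, 379 kg, ¥38,900.56):
Base rate for 0332.15 is ¥7.78/kg.
Origin Bralar qualifies under the Galara–Bralar agreement and 0332.15 is covered: preferential rate Free applies instead.
The additional-duty order on 0332.15 targets Serar, not Bralar; it does not apply.
Duty = ¥38,900.56 × 0% = ¥0.00.
Line 2 (8261.67, Serar, 2,828 units, ¥149,770.88):
Base rate for 8261.67 is 29.5%.
Additional duty on 8261.67 from Serar: +53.4%. Applied ad valorem rate: 29.5% + 53.4% = 82.9%.
Duty = ¥149,770.88 × 82.9% = ¥124,160.06.
Total = ¥0.00 + ¥124,160.06 = ¥124,160.06.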